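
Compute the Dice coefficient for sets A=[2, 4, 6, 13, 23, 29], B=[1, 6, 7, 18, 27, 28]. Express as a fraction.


A intersect B = [6]
|A intersect B| = 1
|A| = 6, |B| = 6
Dice = 2*1 / (6+6)
= 2 / 12 = 1/6

1/6


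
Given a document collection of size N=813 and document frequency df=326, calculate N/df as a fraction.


IDF ratio = N / df
= 813 / 326
= 813/326

813/326


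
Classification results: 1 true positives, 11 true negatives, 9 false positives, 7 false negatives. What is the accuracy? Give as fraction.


Accuracy = (TP + TN) / (TP + TN + FP + FN)
TP + TN = 1 + 11 = 12
Total = 1 + 11 + 9 + 7 = 28
Accuracy = 12 / 28 = 3/7

3/7


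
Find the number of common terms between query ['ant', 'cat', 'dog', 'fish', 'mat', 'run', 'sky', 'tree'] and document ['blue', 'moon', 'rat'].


Query terms: ['ant', 'cat', 'dog', 'fish', 'mat', 'run', 'sky', 'tree']
Document terms: ['blue', 'moon', 'rat']
Common terms: []
Overlap count = 0

0


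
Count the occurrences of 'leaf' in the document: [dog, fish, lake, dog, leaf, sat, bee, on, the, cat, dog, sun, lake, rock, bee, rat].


Document has 16 words
Scanning for 'leaf':
Found at positions: [4]
Count = 1

1


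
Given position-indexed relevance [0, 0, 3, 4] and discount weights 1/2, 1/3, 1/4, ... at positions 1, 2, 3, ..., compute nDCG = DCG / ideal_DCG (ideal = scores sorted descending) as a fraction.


Position discount weights w_i = 1/(i+1) for i=1..4:
Weights = [1/2, 1/3, 1/4, 1/5]
Actual relevance: [0, 0, 3, 4]
DCG = 0/2 + 0/3 + 3/4 + 4/5 = 31/20
Ideal relevance (sorted desc): [4, 3, 0, 0]
Ideal DCG = 4/2 + 3/3 + 0/4 + 0/5 = 3
nDCG = DCG / ideal_DCG = 31/20 / 3 = 31/60

31/60


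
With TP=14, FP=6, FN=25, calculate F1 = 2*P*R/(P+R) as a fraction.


F1 = 2 * P * R / (P + R)
P = TP/(TP+FP) = 14/20 = 7/10
R = TP/(TP+FN) = 14/39 = 14/39
2 * P * R = 2 * 7/10 * 14/39 = 98/195
P + R = 7/10 + 14/39 = 413/390
F1 = 98/195 / 413/390 = 28/59

28/59


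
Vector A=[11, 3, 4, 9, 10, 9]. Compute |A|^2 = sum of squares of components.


|A|^2 = sum of squared components
A[0]^2 = 11^2 = 121
A[1]^2 = 3^2 = 9
A[2]^2 = 4^2 = 16
A[3]^2 = 9^2 = 81
A[4]^2 = 10^2 = 100
A[5]^2 = 9^2 = 81
Sum = 121 + 9 + 16 + 81 + 100 + 81 = 408

408


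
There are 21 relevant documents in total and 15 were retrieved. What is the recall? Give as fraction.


Recall = retrieved_relevant / total_relevant
= 15 / 21
= 15 / (15 + 6)
= 5/7

5/7


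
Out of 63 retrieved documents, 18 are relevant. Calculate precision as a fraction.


Precision = relevant_retrieved / total_retrieved
= 18 / 63
= 18 / (18 + 45)
= 2/7

2/7


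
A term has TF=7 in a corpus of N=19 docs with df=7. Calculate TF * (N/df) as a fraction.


TF * (N/df)
= 7 * (19/7)
= 7 * 19/7
= 19

19


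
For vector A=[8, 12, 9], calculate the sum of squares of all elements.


|A|^2 = sum of squared components
A[0]^2 = 8^2 = 64
A[1]^2 = 12^2 = 144
A[2]^2 = 9^2 = 81
Sum = 64 + 144 + 81 = 289

289


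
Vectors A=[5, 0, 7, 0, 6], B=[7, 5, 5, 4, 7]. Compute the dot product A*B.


Dot product = sum of element-wise products
A[0]*B[0] = 5*7 = 35
A[1]*B[1] = 0*5 = 0
A[2]*B[2] = 7*5 = 35
A[3]*B[3] = 0*4 = 0
A[4]*B[4] = 6*7 = 42
Sum = 35 + 0 + 35 + 0 + 42 = 112

112


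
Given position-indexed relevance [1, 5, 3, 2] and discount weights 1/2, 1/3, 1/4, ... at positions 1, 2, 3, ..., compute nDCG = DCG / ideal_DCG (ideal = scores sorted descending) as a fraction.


Position discount weights w_i = 1/(i+1) for i=1..4:
Weights = [1/2, 1/3, 1/4, 1/5]
Actual relevance: [1, 5, 3, 2]
DCG = 1/2 + 5/3 + 3/4 + 2/5 = 199/60
Ideal relevance (sorted desc): [5, 3, 2, 1]
Ideal DCG = 5/2 + 3/3 + 2/4 + 1/5 = 21/5
nDCG = DCG / ideal_DCG = 199/60 / 21/5 = 199/252

199/252


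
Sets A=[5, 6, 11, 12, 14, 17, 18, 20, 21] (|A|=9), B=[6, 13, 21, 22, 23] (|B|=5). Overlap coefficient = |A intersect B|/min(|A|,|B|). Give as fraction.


A intersect B = [6, 21]
|A intersect B| = 2
min(|A|, |B|) = min(9, 5) = 5
Overlap = 2 / 5 = 2/5

2/5


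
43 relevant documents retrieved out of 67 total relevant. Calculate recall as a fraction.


Recall = retrieved_relevant / total_relevant
= 43 / 67
= 43 / (43 + 24)
= 43/67

43/67


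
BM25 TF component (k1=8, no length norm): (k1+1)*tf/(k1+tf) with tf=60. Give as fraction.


BM25 TF component = (k1+1)*tf / (k1+tf)
k1 = 8, tf = 60
Numerator = (8+1)*60 = 540
Denominator = 8 + 60 = 68
= 540/68 = 135/17

135/17


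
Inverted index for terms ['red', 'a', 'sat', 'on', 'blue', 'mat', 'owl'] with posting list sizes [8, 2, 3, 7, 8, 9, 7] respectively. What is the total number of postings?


Summing posting list sizes:
'red': 8 postings
'a': 2 postings
'sat': 3 postings
'on': 7 postings
'blue': 8 postings
'mat': 9 postings
'owl': 7 postings
Total = 8 + 2 + 3 + 7 + 8 + 9 + 7 = 44

44


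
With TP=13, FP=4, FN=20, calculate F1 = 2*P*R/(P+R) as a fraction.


F1 = 2 * P * R / (P + R)
P = TP/(TP+FP) = 13/17 = 13/17
R = TP/(TP+FN) = 13/33 = 13/33
2 * P * R = 2 * 13/17 * 13/33 = 338/561
P + R = 13/17 + 13/33 = 650/561
F1 = 338/561 / 650/561 = 13/25

13/25


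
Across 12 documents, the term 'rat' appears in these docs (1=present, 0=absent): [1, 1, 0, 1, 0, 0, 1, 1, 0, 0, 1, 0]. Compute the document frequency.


Checking each document for 'rat':
Doc 1: present
Doc 2: present
Doc 3: absent
Doc 4: present
Doc 5: absent
Doc 6: absent
Doc 7: present
Doc 8: present
Doc 9: absent
Doc 10: absent
Doc 11: present
Doc 12: absent
df = sum of presences = 1 + 1 + 0 + 1 + 0 + 0 + 1 + 1 + 0 + 0 + 1 + 0 = 6

6


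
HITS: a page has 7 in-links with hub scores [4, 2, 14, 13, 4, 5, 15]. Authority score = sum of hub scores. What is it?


Authority = sum of hub scores of in-linkers
In-link 1: hub score = 4
In-link 2: hub score = 2
In-link 3: hub score = 14
In-link 4: hub score = 13
In-link 5: hub score = 4
In-link 6: hub score = 5
In-link 7: hub score = 15
Authority = 4 + 2 + 14 + 13 + 4 + 5 + 15 = 57

57


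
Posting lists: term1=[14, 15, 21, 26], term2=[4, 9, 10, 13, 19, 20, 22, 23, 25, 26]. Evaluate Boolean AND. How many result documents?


Boolean AND: find intersection of posting lists
term1 docs: [14, 15, 21, 26]
term2 docs: [4, 9, 10, 13, 19, 20, 22, 23, 25, 26]
Intersection: [26]
|intersection| = 1

1


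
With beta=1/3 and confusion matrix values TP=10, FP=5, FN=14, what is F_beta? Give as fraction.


P = TP/(TP+FP) = 10/15 = 2/3
R = TP/(TP+FN) = 10/24 = 5/12
beta^2 = 1/3^2 = 1/9
(1 + beta^2) = 10/9
Numerator = (1+beta^2)*P*R = 25/81
Denominator = beta^2*P + R = 2/27 + 5/12 = 53/108
F_beta = 100/159

100/159


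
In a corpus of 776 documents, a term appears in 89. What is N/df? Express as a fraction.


IDF ratio = N / df
= 776 / 89
= 776/89

776/89


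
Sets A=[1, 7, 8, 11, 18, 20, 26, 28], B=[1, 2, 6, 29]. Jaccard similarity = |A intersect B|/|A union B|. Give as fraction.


A intersect B = [1]
|A intersect B| = 1
A union B = [1, 2, 6, 7, 8, 11, 18, 20, 26, 28, 29]
|A union B| = 11
Jaccard = 1/11 = 1/11

1/11


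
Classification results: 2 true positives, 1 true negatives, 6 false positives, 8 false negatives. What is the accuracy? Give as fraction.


Accuracy = (TP + TN) / (TP + TN + FP + FN)
TP + TN = 2 + 1 = 3
Total = 2 + 1 + 6 + 8 = 17
Accuracy = 3 / 17 = 3/17

3/17


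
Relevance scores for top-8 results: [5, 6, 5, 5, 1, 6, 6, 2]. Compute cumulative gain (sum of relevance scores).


Cumulative Gain = sum of relevance scores
Position 1: rel=5, running sum=5
Position 2: rel=6, running sum=11
Position 3: rel=5, running sum=16
Position 4: rel=5, running sum=21
Position 5: rel=1, running sum=22
Position 6: rel=6, running sum=28
Position 7: rel=6, running sum=34
Position 8: rel=2, running sum=36
CG = 36

36


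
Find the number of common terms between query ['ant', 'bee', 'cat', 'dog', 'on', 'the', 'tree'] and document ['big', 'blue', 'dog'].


Query terms: ['ant', 'bee', 'cat', 'dog', 'on', 'the', 'tree']
Document terms: ['big', 'blue', 'dog']
Common terms: ['dog']
Overlap count = 1

1


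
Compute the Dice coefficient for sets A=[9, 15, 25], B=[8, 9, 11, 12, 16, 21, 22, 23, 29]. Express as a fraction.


A intersect B = [9]
|A intersect B| = 1
|A| = 3, |B| = 9
Dice = 2*1 / (3+9)
= 2 / 12 = 1/6

1/6


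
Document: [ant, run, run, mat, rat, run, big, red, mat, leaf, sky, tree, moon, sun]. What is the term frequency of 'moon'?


Document has 14 words
Scanning for 'moon':
Found at positions: [12]
Count = 1

1


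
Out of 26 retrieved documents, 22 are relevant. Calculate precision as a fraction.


Precision = relevant_retrieved / total_retrieved
= 22 / 26
= 22 / (22 + 4)
= 11/13

11/13


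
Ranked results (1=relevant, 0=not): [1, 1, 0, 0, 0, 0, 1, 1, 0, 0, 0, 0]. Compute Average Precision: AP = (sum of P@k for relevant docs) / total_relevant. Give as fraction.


Computing P@k for each relevant position:
Position 1: relevant, P@1 = 1/1 = 1
Position 2: relevant, P@2 = 2/2 = 1
Position 3: not relevant
Position 4: not relevant
Position 5: not relevant
Position 6: not relevant
Position 7: relevant, P@7 = 3/7 = 3/7
Position 8: relevant, P@8 = 4/8 = 1/2
Position 9: not relevant
Position 10: not relevant
Position 11: not relevant
Position 12: not relevant
Sum of P@k = 1 + 1 + 3/7 + 1/2 = 41/14
AP = 41/14 / 4 = 41/56

41/56


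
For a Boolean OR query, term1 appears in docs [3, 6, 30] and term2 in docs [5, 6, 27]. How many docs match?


Boolean OR: find union of posting lists
term1 docs: [3, 6, 30]
term2 docs: [5, 6, 27]
Union: [3, 5, 6, 27, 30]
|union| = 5

5


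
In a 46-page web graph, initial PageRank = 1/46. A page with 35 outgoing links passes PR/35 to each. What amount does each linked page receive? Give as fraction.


Initial PR = 1/46 = 1/46
Outlinks = 35
Contribution per link = PR / outlinks
= 1/46 / 35
= 1/1610

1/1610


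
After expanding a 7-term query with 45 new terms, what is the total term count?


Original terms: 7
Expansion terms: 45
Total = 7 + 45 = 52

52


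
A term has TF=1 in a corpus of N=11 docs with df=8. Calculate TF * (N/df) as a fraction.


TF * (N/df)
= 1 * (11/8)
= 1 * 11/8
= 11/8

11/8


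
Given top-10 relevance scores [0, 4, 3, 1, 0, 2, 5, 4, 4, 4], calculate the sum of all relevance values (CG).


Cumulative Gain = sum of relevance scores
Position 1: rel=0, running sum=0
Position 2: rel=4, running sum=4
Position 3: rel=3, running sum=7
Position 4: rel=1, running sum=8
Position 5: rel=0, running sum=8
Position 6: rel=2, running sum=10
Position 7: rel=5, running sum=15
Position 8: rel=4, running sum=19
Position 9: rel=4, running sum=23
Position 10: rel=4, running sum=27
CG = 27

27


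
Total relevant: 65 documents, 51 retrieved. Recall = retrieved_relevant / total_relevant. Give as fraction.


Recall = retrieved_relevant / total_relevant
= 51 / 65
= 51 / (51 + 14)
= 51/65

51/65


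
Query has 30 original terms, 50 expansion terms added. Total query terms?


Original terms: 30
Expansion terms: 50
Total = 30 + 50 = 80

80


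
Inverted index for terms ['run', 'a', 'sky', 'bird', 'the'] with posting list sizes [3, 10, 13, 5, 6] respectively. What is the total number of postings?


Summing posting list sizes:
'run': 3 postings
'a': 10 postings
'sky': 13 postings
'bird': 5 postings
'the': 6 postings
Total = 3 + 10 + 13 + 5 + 6 = 37

37


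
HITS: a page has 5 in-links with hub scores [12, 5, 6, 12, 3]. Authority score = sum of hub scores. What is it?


Authority = sum of hub scores of in-linkers
In-link 1: hub score = 12
In-link 2: hub score = 5
In-link 3: hub score = 6
In-link 4: hub score = 12
In-link 5: hub score = 3
Authority = 12 + 5 + 6 + 12 + 3 = 38

38


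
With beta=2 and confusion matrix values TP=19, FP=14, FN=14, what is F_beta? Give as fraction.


P = TP/(TP+FP) = 19/33 = 19/33
R = TP/(TP+FN) = 19/33 = 19/33
beta^2 = 2^2 = 4
(1 + beta^2) = 5
Numerator = (1+beta^2)*P*R = 1805/1089
Denominator = beta^2*P + R = 76/33 + 19/33 = 95/33
F_beta = 19/33

19/33


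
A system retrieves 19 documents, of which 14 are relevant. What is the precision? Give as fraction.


Precision = relevant_retrieved / total_retrieved
= 14 / 19
= 14 / (14 + 5)
= 14/19

14/19


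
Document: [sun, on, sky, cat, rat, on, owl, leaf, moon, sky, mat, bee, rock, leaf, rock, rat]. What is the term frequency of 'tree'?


Document has 16 words
Scanning for 'tree':
Term not found in document
Count = 0

0


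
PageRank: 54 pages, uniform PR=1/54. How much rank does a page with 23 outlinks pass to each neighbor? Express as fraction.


Initial PR = 1/54 = 1/54
Outlinks = 23
Contribution per link = PR / outlinks
= 1/54 / 23
= 1/1242

1/1242


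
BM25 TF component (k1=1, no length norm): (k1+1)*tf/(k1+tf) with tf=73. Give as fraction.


BM25 TF component = (k1+1)*tf / (k1+tf)
k1 = 1, tf = 73
Numerator = (1+1)*73 = 146
Denominator = 1 + 73 = 74
= 146/74 = 73/37

73/37


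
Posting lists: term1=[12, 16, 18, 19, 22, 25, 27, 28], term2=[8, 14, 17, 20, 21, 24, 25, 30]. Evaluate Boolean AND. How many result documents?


Boolean AND: find intersection of posting lists
term1 docs: [12, 16, 18, 19, 22, 25, 27, 28]
term2 docs: [8, 14, 17, 20, 21, 24, 25, 30]
Intersection: [25]
|intersection| = 1

1


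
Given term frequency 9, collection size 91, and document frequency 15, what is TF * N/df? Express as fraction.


TF * (N/df)
= 9 * (91/15)
= 9 * 91/15
= 273/5

273/5


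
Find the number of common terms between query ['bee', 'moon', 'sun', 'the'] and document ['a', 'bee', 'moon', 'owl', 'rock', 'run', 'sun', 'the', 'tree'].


Query terms: ['bee', 'moon', 'sun', 'the']
Document terms: ['a', 'bee', 'moon', 'owl', 'rock', 'run', 'sun', 'the', 'tree']
Common terms: ['bee', 'moon', 'sun', 'the']
Overlap count = 4

4


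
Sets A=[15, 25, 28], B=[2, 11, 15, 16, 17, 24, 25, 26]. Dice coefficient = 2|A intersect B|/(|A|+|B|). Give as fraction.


A intersect B = [15, 25]
|A intersect B| = 2
|A| = 3, |B| = 8
Dice = 2*2 / (3+8)
= 4 / 11 = 4/11

4/11


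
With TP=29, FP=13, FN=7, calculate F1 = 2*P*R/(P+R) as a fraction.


F1 = 2 * P * R / (P + R)
P = TP/(TP+FP) = 29/42 = 29/42
R = TP/(TP+FN) = 29/36 = 29/36
2 * P * R = 2 * 29/42 * 29/36 = 841/756
P + R = 29/42 + 29/36 = 377/252
F1 = 841/756 / 377/252 = 29/39

29/39


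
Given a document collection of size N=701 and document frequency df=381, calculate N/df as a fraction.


IDF ratio = N / df
= 701 / 381
= 701/381

701/381


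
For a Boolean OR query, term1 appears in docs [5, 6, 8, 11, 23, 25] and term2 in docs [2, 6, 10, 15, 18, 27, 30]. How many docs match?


Boolean OR: find union of posting lists
term1 docs: [5, 6, 8, 11, 23, 25]
term2 docs: [2, 6, 10, 15, 18, 27, 30]
Union: [2, 5, 6, 8, 10, 11, 15, 18, 23, 25, 27, 30]
|union| = 12

12


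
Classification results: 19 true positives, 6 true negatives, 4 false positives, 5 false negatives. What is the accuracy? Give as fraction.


Accuracy = (TP + TN) / (TP + TN + FP + FN)
TP + TN = 19 + 6 = 25
Total = 19 + 6 + 4 + 5 = 34
Accuracy = 25 / 34 = 25/34

25/34


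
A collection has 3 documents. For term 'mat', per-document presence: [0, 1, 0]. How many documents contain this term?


Checking each document for 'mat':
Doc 1: absent
Doc 2: present
Doc 3: absent
df = sum of presences = 0 + 1 + 0 = 1

1


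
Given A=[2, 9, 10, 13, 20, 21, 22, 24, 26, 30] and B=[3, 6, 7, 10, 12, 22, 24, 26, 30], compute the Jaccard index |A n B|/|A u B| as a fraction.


A intersect B = [10, 22, 24, 26, 30]
|A intersect B| = 5
A union B = [2, 3, 6, 7, 9, 10, 12, 13, 20, 21, 22, 24, 26, 30]
|A union B| = 14
Jaccard = 5/14 = 5/14

5/14


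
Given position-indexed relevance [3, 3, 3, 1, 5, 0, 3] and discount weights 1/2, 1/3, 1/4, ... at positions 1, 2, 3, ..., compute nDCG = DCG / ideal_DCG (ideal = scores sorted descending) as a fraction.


Position discount weights w_i = 1/(i+1) for i=1..7:
Weights = [1/2, 1/3, 1/4, 1/5, 1/6, 1/7, 1/8]
Actual relevance: [3, 3, 3, 1, 5, 0, 3]
DCG = 3/2 + 3/3 + 3/4 + 1/5 + 5/6 + 0/7 + 3/8 = 559/120
Ideal relevance (sorted desc): [5, 3, 3, 3, 3, 1, 0]
Ideal DCG = 5/2 + 3/3 + 3/4 + 3/5 + 3/6 + 1/7 + 0/8 = 769/140
nDCG = DCG / ideal_DCG = 559/120 / 769/140 = 3913/4614

3913/4614


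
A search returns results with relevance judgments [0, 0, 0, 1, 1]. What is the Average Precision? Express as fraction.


Computing P@k for each relevant position:
Position 1: not relevant
Position 2: not relevant
Position 3: not relevant
Position 4: relevant, P@4 = 1/4 = 1/4
Position 5: relevant, P@5 = 2/5 = 2/5
Sum of P@k = 1/4 + 2/5 = 13/20
AP = 13/20 / 2 = 13/40

13/40


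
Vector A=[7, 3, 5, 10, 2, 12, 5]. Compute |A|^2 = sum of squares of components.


|A|^2 = sum of squared components
A[0]^2 = 7^2 = 49
A[1]^2 = 3^2 = 9
A[2]^2 = 5^2 = 25
A[3]^2 = 10^2 = 100
A[4]^2 = 2^2 = 4
A[5]^2 = 12^2 = 144
A[6]^2 = 5^2 = 25
Sum = 49 + 9 + 25 + 100 + 4 + 144 + 25 = 356

356


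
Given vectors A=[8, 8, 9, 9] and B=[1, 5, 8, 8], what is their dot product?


Dot product = sum of element-wise products
A[0]*B[0] = 8*1 = 8
A[1]*B[1] = 8*5 = 40
A[2]*B[2] = 9*8 = 72
A[3]*B[3] = 9*8 = 72
Sum = 8 + 40 + 72 + 72 = 192

192


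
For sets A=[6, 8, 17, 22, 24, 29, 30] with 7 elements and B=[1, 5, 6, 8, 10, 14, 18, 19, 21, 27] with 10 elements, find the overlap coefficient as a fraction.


A intersect B = [6, 8]
|A intersect B| = 2
min(|A|, |B|) = min(7, 10) = 7
Overlap = 2 / 7 = 2/7

2/7


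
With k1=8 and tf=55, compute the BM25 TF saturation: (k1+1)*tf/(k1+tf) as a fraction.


BM25 TF component = (k1+1)*tf / (k1+tf)
k1 = 8, tf = 55
Numerator = (8+1)*55 = 495
Denominator = 8 + 55 = 63
= 495/63 = 55/7

55/7


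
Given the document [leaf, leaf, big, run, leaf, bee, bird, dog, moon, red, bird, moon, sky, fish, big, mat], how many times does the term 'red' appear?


Document has 16 words
Scanning for 'red':
Found at positions: [9]
Count = 1

1


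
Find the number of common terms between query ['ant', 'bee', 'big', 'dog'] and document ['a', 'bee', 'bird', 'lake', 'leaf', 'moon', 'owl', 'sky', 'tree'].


Query terms: ['ant', 'bee', 'big', 'dog']
Document terms: ['a', 'bee', 'bird', 'lake', 'leaf', 'moon', 'owl', 'sky', 'tree']
Common terms: ['bee']
Overlap count = 1

1


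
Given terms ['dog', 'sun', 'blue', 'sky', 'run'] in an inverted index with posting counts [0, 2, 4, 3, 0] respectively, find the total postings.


Summing posting list sizes:
'dog': 0 postings
'sun': 2 postings
'blue': 4 postings
'sky': 3 postings
'run': 0 postings
Total = 0 + 2 + 4 + 3 + 0 = 9

9


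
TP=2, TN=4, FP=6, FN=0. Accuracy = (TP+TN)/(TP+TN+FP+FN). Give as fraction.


Accuracy = (TP + TN) / (TP + TN + FP + FN)
TP + TN = 2 + 4 = 6
Total = 2 + 4 + 6 + 0 = 12
Accuracy = 6 / 12 = 1/2

1/2


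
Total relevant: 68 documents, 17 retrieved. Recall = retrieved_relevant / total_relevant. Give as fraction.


Recall = retrieved_relevant / total_relevant
= 17 / 68
= 17 / (17 + 51)
= 1/4

1/4


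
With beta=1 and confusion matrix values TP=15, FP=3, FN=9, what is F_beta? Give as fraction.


P = TP/(TP+FP) = 15/18 = 5/6
R = TP/(TP+FN) = 15/24 = 5/8
beta^2 = 1^2 = 1
(1 + beta^2) = 2
Numerator = (1+beta^2)*P*R = 25/24
Denominator = beta^2*P + R = 5/6 + 5/8 = 35/24
F_beta = 5/7

5/7


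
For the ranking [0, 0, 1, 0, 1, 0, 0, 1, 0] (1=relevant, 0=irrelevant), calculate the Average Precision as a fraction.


Computing P@k for each relevant position:
Position 1: not relevant
Position 2: not relevant
Position 3: relevant, P@3 = 1/3 = 1/3
Position 4: not relevant
Position 5: relevant, P@5 = 2/5 = 2/5
Position 6: not relevant
Position 7: not relevant
Position 8: relevant, P@8 = 3/8 = 3/8
Position 9: not relevant
Sum of P@k = 1/3 + 2/5 + 3/8 = 133/120
AP = 133/120 / 3 = 133/360

133/360


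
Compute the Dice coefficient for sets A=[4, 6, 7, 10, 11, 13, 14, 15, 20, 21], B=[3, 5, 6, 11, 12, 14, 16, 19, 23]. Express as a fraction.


A intersect B = [6, 11, 14]
|A intersect B| = 3
|A| = 10, |B| = 9
Dice = 2*3 / (10+9)
= 6 / 19 = 6/19

6/19


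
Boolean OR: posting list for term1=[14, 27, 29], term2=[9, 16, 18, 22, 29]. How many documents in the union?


Boolean OR: find union of posting lists
term1 docs: [14, 27, 29]
term2 docs: [9, 16, 18, 22, 29]
Union: [9, 14, 16, 18, 22, 27, 29]
|union| = 7

7


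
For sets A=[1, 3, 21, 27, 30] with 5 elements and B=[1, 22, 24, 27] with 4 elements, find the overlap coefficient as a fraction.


A intersect B = [1, 27]
|A intersect B| = 2
min(|A|, |B|) = min(5, 4) = 4
Overlap = 2 / 4 = 1/2

1/2


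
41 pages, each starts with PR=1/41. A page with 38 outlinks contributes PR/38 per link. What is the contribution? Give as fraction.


Initial PR = 1/41 = 1/41
Outlinks = 38
Contribution per link = PR / outlinks
= 1/41 / 38
= 1/1558

1/1558


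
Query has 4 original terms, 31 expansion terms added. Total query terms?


Original terms: 4
Expansion terms: 31
Total = 4 + 31 = 35

35


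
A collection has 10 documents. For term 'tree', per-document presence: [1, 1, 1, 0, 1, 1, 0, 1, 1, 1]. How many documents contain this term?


Checking each document for 'tree':
Doc 1: present
Doc 2: present
Doc 3: present
Doc 4: absent
Doc 5: present
Doc 6: present
Doc 7: absent
Doc 8: present
Doc 9: present
Doc 10: present
df = sum of presences = 1 + 1 + 1 + 0 + 1 + 1 + 0 + 1 + 1 + 1 = 8

8


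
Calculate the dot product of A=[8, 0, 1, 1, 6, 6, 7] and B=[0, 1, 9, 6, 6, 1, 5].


Dot product = sum of element-wise products
A[0]*B[0] = 8*0 = 0
A[1]*B[1] = 0*1 = 0
A[2]*B[2] = 1*9 = 9
A[3]*B[3] = 1*6 = 6
A[4]*B[4] = 6*6 = 36
A[5]*B[5] = 6*1 = 6
A[6]*B[6] = 7*5 = 35
Sum = 0 + 0 + 9 + 6 + 36 + 6 + 35 = 92

92


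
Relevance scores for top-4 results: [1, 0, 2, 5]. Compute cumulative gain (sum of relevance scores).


Cumulative Gain = sum of relevance scores
Position 1: rel=1, running sum=1
Position 2: rel=0, running sum=1
Position 3: rel=2, running sum=3
Position 4: rel=5, running sum=8
CG = 8

8


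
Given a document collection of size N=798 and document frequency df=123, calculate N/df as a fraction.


IDF ratio = N / df
= 798 / 123
= 266/41

266/41


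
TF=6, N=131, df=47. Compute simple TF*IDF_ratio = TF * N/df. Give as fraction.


TF * (N/df)
= 6 * (131/47)
= 6 * 131/47
= 786/47

786/47


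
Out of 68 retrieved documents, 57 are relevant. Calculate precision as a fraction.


Precision = relevant_retrieved / total_retrieved
= 57 / 68
= 57 / (57 + 11)
= 57/68

57/68


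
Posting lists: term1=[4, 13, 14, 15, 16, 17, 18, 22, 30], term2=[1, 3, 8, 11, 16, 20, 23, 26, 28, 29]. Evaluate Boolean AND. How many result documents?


Boolean AND: find intersection of posting lists
term1 docs: [4, 13, 14, 15, 16, 17, 18, 22, 30]
term2 docs: [1, 3, 8, 11, 16, 20, 23, 26, 28, 29]
Intersection: [16]
|intersection| = 1

1


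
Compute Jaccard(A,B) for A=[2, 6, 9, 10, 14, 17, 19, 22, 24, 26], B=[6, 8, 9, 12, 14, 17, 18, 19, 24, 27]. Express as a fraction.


A intersect B = [6, 9, 14, 17, 19, 24]
|A intersect B| = 6
A union B = [2, 6, 8, 9, 10, 12, 14, 17, 18, 19, 22, 24, 26, 27]
|A union B| = 14
Jaccard = 6/14 = 3/7

3/7


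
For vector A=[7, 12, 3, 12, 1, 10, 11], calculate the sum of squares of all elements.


|A|^2 = sum of squared components
A[0]^2 = 7^2 = 49
A[1]^2 = 12^2 = 144
A[2]^2 = 3^2 = 9
A[3]^2 = 12^2 = 144
A[4]^2 = 1^2 = 1
A[5]^2 = 10^2 = 100
A[6]^2 = 11^2 = 121
Sum = 49 + 144 + 9 + 144 + 1 + 100 + 121 = 568

568


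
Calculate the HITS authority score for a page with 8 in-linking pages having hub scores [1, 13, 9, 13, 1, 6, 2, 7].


Authority = sum of hub scores of in-linkers
In-link 1: hub score = 1
In-link 2: hub score = 13
In-link 3: hub score = 9
In-link 4: hub score = 13
In-link 5: hub score = 1
In-link 6: hub score = 6
In-link 7: hub score = 2
In-link 8: hub score = 7
Authority = 1 + 13 + 9 + 13 + 1 + 6 + 2 + 7 = 52

52


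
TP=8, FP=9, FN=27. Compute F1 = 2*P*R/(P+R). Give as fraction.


F1 = 2 * P * R / (P + R)
P = TP/(TP+FP) = 8/17 = 8/17
R = TP/(TP+FN) = 8/35 = 8/35
2 * P * R = 2 * 8/17 * 8/35 = 128/595
P + R = 8/17 + 8/35 = 416/595
F1 = 128/595 / 416/595 = 4/13

4/13


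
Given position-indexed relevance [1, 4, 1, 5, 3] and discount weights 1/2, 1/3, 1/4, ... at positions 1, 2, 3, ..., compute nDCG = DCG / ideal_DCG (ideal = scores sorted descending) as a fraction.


Position discount weights w_i = 1/(i+1) for i=1..5:
Weights = [1/2, 1/3, 1/4, 1/5, 1/6]
Actual relevance: [1, 4, 1, 5, 3]
DCG = 1/2 + 4/3 + 1/4 + 5/5 + 3/6 = 43/12
Ideal relevance (sorted desc): [5, 4, 3, 1, 1]
Ideal DCG = 5/2 + 4/3 + 3/4 + 1/5 + 1/6 = 99/20
nDCG = DCG / ideal_DCG = 43/12 / 99/20 = 215/297

215/297


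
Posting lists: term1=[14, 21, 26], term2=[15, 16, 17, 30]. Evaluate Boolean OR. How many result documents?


Boolean OR: find union of posting lists
term1 docs: [14, 21, 26]
term2 docs: [15, 16, 17, 30]
Union: [14, 15, 16, 17, 21, 26, 30]
|union| = 7

7


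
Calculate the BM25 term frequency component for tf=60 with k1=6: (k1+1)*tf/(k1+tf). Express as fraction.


BM25 TF component = (k1+1)*tf / (k1+tf)
k1 = 6, tf = 60
Numerator = (6+1)*60 = 420
Denominator = 6 + 60 = 66
= 420/66 = 70/11

70/11


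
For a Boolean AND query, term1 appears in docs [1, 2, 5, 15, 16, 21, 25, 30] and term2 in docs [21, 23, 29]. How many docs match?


Boolean AND: find intersection of posting lists
term1 docs: [1, 2, 5, 15, 16, 21, 25, 30]
term2 docs: [21, 23, 29]
Intersection: [21]
|intersection| = 1

1


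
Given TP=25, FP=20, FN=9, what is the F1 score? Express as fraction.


F1 = 2 * P * R / (P + R)
P = TP/(TP+FP) = 25/45 = 5/9
R = TP/(TP+FN) = 25/34 = 25/34
2 * P * R = 2 * 5/9 * 25/34 = 125/153
P + R = 5/9 + 25/34 = 395/306
F1 = 125/153 / 395/306 = 50/79

50/79


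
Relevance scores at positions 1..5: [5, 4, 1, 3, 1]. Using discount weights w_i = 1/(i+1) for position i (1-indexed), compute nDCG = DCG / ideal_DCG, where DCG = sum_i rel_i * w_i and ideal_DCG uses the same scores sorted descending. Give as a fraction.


Position discount weights w_i = 1/(i+1) for i=1..5:
Weights = [1/2, 1/3, 1/4, 1/5, 1/6]
Actual relevance: [5, 4, 1, 3, 1]
DCG = 5/2 + 4/3 + 1/4 + 3/5 + 1/6 = 97/20
Ideal relevance (sorted desc): [5, 4, 3, 1, 1]
Ideal DCG = 5/2 + 4/3 + 3/4 + 1/5 + 1/6 = 99/20
nDCG = DCG / ideal_DCG = 97/20 / 99/20 = 97/99

97/99


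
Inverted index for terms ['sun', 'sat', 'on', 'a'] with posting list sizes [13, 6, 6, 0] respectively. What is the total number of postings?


Summing posting list sizes:
'sun': 13 postings
'sat': 6 postings
'on': 6 postings
'a': 0 postings
Total = 13 + 6 + 6 + 0 = 25

25


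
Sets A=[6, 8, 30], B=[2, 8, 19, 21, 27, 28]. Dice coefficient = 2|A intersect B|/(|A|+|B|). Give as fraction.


A intersect B = [8]
|A intersect B| = 1
|A| = 3, |B| = 6
Dice = 2*1 / (3+6)
= 2 / 9 = 2/9

2/9


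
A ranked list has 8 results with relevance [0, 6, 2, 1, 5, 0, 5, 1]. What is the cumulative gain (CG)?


Cumulative Gain = sum of relevance scores
Position 1: rel=0, running sum=0
Position 2: rel=6, running sum=6
Position 3: rel=2, running sum=8
Position 4: rel=1, running sum=9
Position 5: rel=5, running sum=14
Position 6: rel=0, running sum=14
Position 7: rel=5, running sum=19
Position 8: rel=1, running sum=20
CG = 20

20


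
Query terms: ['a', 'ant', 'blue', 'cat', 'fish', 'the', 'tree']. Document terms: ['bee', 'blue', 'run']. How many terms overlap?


Query terms: ['a', 'ant', 'blue', 'cat', 'fish', 'the', 'tree']
Document terms: ['bee', 'blue', 'run']
Common terms: ['blue']
Overlap count = 1

1


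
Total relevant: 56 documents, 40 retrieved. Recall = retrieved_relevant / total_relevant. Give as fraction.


Recall = retrieved_relevant / total_relevant
= 40 / 56
= 40 / (40 + 16)
= 5/7

5/7


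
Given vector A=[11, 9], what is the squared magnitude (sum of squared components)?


|A|^2 = sum of squared components
A[0]^2 = 11^2 = 121
A[1]^2 = 9^2 = 81
Sum = 121 + 81 = 202

202


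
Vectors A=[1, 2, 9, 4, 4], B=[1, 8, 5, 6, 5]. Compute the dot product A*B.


Dot product = sum of element-wise products
A[0]*B[0] = 1*1 = 1
A[1]*B[1] = 2*8 = 16
A[2]*B[2] = 9*5 = 45
A[3]*B[3] = 4*6 = 24
A[4]*B[4] = 4*5 = 20
Sum = 1 + 16 + 45 + 24 + 20 = 106

106


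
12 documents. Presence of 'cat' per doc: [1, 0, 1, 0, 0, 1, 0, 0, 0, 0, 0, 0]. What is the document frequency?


Checking each document for 'cat':
Doc 1: present
Doc 2: absent
Doc 3: present
Doc 4: absent
Doc 5: absent
Doc 6: present
Doc 7: absent
Doc 8: absent
Doc 9: absent
Doc 10: absent
Doc 11: absent
Doc 12: absent
df = sum of presences = 1 + 0 + 1 + 0 + 0 + 1 + 0 + 0 + 0 + 0 + 0 + 0 = 3

3


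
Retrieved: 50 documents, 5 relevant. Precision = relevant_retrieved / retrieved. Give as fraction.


Precision = relevant_retrieved / total_retrieved
= 5 / 50
= 5 / (5 + 45)
= 1/10

1/10


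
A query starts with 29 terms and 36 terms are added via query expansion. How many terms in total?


Original terms: 29
Expansion terms: 36
Total = 29 + 36 = 65

65


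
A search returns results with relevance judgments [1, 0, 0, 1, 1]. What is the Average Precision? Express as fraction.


Computing P@k for each relevant position:
Position 1: relevant, P@1 = 1/1 = 1
Position 2: not relevant
Position 3: not relevant
Position 4: relevant, P@4 = 2/4 = 1/2
Position 5: relevant, P@5 = 3/5 = 3/5
Sum of P@k = 1 + 1/2 + 3/5 = 21/10
AP = 21/10 / 3 = 7/10

7/10


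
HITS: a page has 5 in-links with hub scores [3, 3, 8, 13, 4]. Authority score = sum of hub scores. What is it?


Authority = sum of hub scores of in-linkers
In-link 1: hub score = 3
In-link 2: hub score = 3
In-link 3: hub score = 8
In-link 4: hub score = 13
In-link 5: hub score = 4
Authority = 3 + 3 + 8 + 13 + 4 = 31

31


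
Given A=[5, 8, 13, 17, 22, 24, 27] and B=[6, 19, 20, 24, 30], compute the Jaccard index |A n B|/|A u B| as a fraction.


A intersect B = [24]
|A intersect B| = 1
A union B = [5, 6, 8, 13, 17, 19, 20, 22, 24, 27, 30]
|A union B| = 11
Jaccard = 1/11 = 1/11

1/11


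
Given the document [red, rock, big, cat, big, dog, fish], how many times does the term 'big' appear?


Document has 7 words
Scanning for 'big':
Found at positions: [2, 4]
Count = 2

2


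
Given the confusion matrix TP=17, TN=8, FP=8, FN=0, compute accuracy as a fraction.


Accuracy = (TP + TN) / (TP + TN + FP + FN)
TP + TN = 17 + 8 = 25
Total = 17 + 8 + 8 + 0 = 33
Accuracy = 25 / 33 = 25/33

25/33


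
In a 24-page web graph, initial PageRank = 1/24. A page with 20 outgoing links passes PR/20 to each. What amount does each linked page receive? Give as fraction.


Initial PR = 1/24 = 1/24
Outlinks = 20
Contribution per link = PR / outlinks
= 1/24 / 20
= 1/480

1/480


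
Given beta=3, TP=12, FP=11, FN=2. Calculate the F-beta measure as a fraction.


P = TP/(TP+FP) = 12/23 = 12/23
R = TP/(TP+FN) = 12/14 = 6/7
beta^2 = 3^2 = 9
(1 + beta^2) = 10
Numerator = (1+beta^2)*P*R = 720/161
Denominator = beta^2*P + R = 108/23 + 6/7 = 894/161
F_beta = 120/149

120/149


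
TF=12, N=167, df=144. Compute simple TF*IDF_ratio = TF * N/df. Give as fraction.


TF * (N/df)
= 12 * (167/144)
= 12 * 167/144
= 167/12

167/12


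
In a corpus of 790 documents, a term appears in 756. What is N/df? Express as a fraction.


IDF ratio = N / df
= 790 / 756
= 395/378

395/378


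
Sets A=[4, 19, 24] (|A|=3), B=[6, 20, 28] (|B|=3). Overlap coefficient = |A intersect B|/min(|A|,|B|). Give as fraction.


A intersect B = []
|A intersect B| = 0
min(|A|, |B|) = min(3, 3) = 3
Overlap = 0 / 3 = 0

0


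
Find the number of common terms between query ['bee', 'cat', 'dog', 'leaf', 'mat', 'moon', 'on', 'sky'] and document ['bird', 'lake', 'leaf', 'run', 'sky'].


Query terms: ['bee', 'cat', 'dog', 'leaf', 'mat', 'moon', 'on', 'sky']
Document terms: ['bird', 'lake', 'leaf', 'run', 'sky']
Common terms: ['leaf', 'sky']
Overlap count = 2

2


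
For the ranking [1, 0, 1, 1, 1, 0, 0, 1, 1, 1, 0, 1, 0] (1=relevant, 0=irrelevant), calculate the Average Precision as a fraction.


Computing P@k for each relevant position:
Position 1: relevant, P@1 = 1/1 = 1
Position 2: not relevant
Position 3: relevant, P@3 = 2/3 = 2/3
Position 4: relevant, P@4 = 3/4 = 3/4
Position 5: relevant, P@5 = 4/5 = 4/5
Position 6: not relevant
Position 7: not relevant
Position 8: relevant, P@8 = 5/8 = 5/8
Position 9: relevant, P@9 = 6/9 = 2/3
Position 10: relevant, P@10 = 7/10 = 7/10
Position 11: not relevant
Position 12: relevant, P@12 = 8/12 = 2/3
Position 13: not relevant
Sum of P@k = 1 + 2/3 + 3/4 + 4/5 + 5/8 + 2/3 + 7/10 + 2/3 = 47/8
AP = 47/8 / 8 = 47/64

47/64


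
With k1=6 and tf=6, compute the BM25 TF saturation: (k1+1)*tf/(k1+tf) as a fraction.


BM25 TF component = (k1+1)*tf / (k1+tf)
k1 = 6, tf = 6
Numerator = (6+1)*6 = 42
Denominator = 6 + 6 = 12
= 42/12 = 7/2

7/2


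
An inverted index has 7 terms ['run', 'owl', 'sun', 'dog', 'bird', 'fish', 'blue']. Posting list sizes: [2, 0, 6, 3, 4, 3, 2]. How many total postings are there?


Summing posting list sizes:
'run': 2 postings
'owl': 0 postings
'sun': 6 postings
'dog': 3 postings
'bird': 4 postings
'fish': 3 postings
'blue': 2 postings
Total = 2 + 0 + 6 + 3 + 4 + 3 + 2 = 20

20


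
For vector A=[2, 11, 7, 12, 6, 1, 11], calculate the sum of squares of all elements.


|A|^2 = sum of squared components
A[0]^2 = 2^2 = 4
A[1]^2 = 11^2 = 121
A[2]^2 = 7^2 = 49
A[3]^2 = 12^2 = 144
A[4]^2 = 6^2 = 36
A[5]^2 = 1^2 = 1
A[6]^2 = 11^2 = 121
Sum = 4 + 121 + 49 + 144 + 36 + 1 + 121 = 476

476


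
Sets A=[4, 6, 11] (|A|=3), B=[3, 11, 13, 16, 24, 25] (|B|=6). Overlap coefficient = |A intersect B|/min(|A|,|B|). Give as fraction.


A intersect B = [11]
|A intersect B| = 1
min(|A|, |B|) = min(3, 6) = 3
Overlap = 1 / 3 = 1/3

1/3


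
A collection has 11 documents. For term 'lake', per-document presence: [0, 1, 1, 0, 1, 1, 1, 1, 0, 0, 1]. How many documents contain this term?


Checking each document for 'lake':
Doc 1: absent
Doc 2: present
Doc 3: present
Doc 4: absent
Doc 5: present
Doc 6: present
Doc 7: present
Doc 8: present
Doc 9: absent
Doc 10: absent
Doc 11: present
df = sum of presences = 0 + 1 + 1 + 0 + 1 + 1 + 1 + 1 + 0 + 0 + 1 = 7

7


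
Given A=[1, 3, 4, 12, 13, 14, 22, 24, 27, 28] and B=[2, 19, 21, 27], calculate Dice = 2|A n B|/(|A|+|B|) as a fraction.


A intersect B = [27]
|A intersect B| = 1
|A| = 10, |B| = 4
Dice = 2*1 / (10+4)
= 2 / 14 = 1/7

1/7


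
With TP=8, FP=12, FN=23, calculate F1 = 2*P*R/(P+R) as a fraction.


F1 = 2 * P * R / (P + R)
P = TP/(TP+FP) = 8/20 = 2/5
R = TP/(TP+FN) = 8/31 = 8/31
2 * P * R = 2 * 2/5 * 8/31 = 32/155
P + R = 2/5 + 8/31 = 102/155
F1 = 32/155 / 102/155 = 16/51

16/51


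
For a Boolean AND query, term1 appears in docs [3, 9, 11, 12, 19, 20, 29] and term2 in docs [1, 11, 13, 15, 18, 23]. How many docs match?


Boolean AND: find intersection of posting lists
term1 docs: [3, 9, 11, 12, 19, 20, 29]
term2 docs: [1, 11, 13, 15, 18, 23]
Intersection: [11]
|intersection| = 1

1


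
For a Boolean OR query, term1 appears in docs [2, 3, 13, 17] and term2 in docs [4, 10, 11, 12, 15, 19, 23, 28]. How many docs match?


Boolean OR: find union of posting lists
term1 docs: [2, 3, 13, 17]
term2 docs: [4, 10, 11, 12, 15, 19, 23, 28]
Union: [2, 3, 4, 10, 11, 12, 13, 15, 17, 19, 23, 28]
|union| = 12

12


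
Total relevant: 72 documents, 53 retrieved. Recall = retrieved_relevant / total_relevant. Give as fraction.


Recall = retrieved_relevant / total_relevant
= 53 / 72
= 53 / (53 + 19)
= 53/72

53/72


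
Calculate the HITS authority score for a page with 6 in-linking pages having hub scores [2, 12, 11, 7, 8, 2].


Authority = sum of hub scores of in-linkers
In-link 1: hub score = 2
In-link 2: hub score = 12
In-link 3: hub score = 11
In-link 4: hub score = 7
In-link 5: hub score = 8
In-link 6: hub score = 2
Authority = 2 + 12 + 11 + 7 + 8 + 2 = 42

42


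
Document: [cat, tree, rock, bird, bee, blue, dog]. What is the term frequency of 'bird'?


Document has 7 words
Scanning for 'bird':
Found at positions: [3]
Count = 1

1


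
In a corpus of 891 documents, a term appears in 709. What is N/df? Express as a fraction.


IDF ratio = N / df
= 891 / 709
= 891/709

891/709


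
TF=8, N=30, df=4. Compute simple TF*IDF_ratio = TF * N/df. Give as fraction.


TF * (N/df)
= 8 * (30/4)
= 8 * 15/2
= 60

60


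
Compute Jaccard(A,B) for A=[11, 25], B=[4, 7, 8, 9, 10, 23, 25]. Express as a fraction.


A intersect B = [25]
|A intersect B| = 1
A union B = [4, 7, 8, 9, 10, 11, 23, 25]
|A union B| = 8
Jaccard = 1/8 = 1/8

1/8


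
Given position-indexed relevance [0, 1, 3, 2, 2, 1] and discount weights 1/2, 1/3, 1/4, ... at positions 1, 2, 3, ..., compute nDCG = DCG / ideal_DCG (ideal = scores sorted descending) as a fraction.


Position discount weights w_i = 1/(i+1) for i=1..6:
Weights = [1/2, 1/3, 1/4, 1/5, 1/6, 1/7]
Actual relevance: [0, 1, 3, 2, 2, 1]
DCG = 0/2 + 1/3 + 3/4 + 2/5 + 2/6 + 1/7 = 823/420
Ideal relevance (sorted desc): [3, 2, 2, 1, 1, 0]
Ideal DCG = 3/2 + 2/3 + 2/4 + 1/5 + 1/6 + 0/7 = 91/30
nDCG = DCG / ideal_DCG = 823/420 / 91/30 = 823/1274

823/1274


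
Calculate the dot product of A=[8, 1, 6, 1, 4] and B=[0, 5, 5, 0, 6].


Dot product = sum of element-wise products
A[0]*B[0] = 8*0 = 0
A[1]*B[1] = 1*5 = 5
A[2]*B[2] = 6*5 = 30
A[3]*B[3] = 1*0 = 0
A[4]*B[4] = 4*6 = 24
Sum = 0 + 5 + 30 + 0 + 24 = 59

59


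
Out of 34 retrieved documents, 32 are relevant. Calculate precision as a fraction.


Precision = relevant_retrieved / total_retrieved
= 32 / 34
= 32 / (32 + 2)
= 16/17

16/17


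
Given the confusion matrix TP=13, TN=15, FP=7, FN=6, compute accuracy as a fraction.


Accuracy = (TP + TN) / (TP + TN + FP + FN)
TP + TN = 13 + 15 = 28
Total = 13 + 15 + 7 + 6 = 41
Accuracy = 28 / 41 = 28/41

28/41


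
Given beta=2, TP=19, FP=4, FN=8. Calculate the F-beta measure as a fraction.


P = TP/(TP+FP) = 19/23 = 19/23
R = TP/(TP+FN) = 19/27 = 19/27
beta^2 = 2^2 = 4
(1 + beta^2) = 5
Numerator = (1+beta^2)*P*R = 1805/621
Denominator = beta^2*P + R = 76/23 + 19/27 = 2489/621
F_beta = 95/131

95/131


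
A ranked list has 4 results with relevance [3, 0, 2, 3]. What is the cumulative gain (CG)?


Cumulative Gain = sum of relevance scores
Position 1: rel=3, running sum=3
Position 2: rel=0, running sum=3
Position 3: rel=2, running sum=5
Position 4: rel=3, running sum=8
CG = 8

8


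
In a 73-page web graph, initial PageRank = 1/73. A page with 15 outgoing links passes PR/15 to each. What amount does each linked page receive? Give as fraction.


Initial PR = 1/73 = 1/73
Outlinks = 15
Contribution per link = PR / outlinks
= 1/73 / 15
= 1/1095

1/1095


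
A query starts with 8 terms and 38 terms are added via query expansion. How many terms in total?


Original terms: 8
Expansion terms: 38
Total = 8 + 38 = 46

46


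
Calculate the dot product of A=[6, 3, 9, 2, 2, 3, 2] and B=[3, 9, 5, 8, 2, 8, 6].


Dot product = sum of element-wise products
A[0]*B[0] = 6*3 = 18
A[1]*B[1] = 3*9 = 27
A[2]*B[2] = 9*5 = 45
A[3]*B[3] = 2*8 = 16
A[4]*B[4] = 2*2 = 4
A[5]*B[5] = 3*8 = 24
A[6]*B[6] = 2*6 = 12
Sum = 18 + 27 + 45 + 16 + 4 + 24 + 12 = 146

146


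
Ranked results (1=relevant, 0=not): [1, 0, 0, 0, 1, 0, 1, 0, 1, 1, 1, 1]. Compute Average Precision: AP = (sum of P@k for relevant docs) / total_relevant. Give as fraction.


Computing P@k for each relevant position:
Position 1: relevant, P@1 = 1/1 = 1
Position 2: not relevant
Position 3: not relevant
Position 4: not relevant
Position 5: relevant, P@5 = 2/5 = 2/5
Position 6: not relevant
Position 7: relevant, P@7 = 3/7 = 3/7
Position 8: not relevant
Position 9: relevant, P@9 = 4/9 = 4/9
Position 10: relevant, P@10 = 5/10 = 1/2
Position 11: relevant, P@11 = 6/11 = 6/11
Position 12: relevant, P@12 = 7/12 = 7/12
Sum of P@k = 1 + 2/5 + 3/7 + 4/9 + 1/2 + 6/11 + 7/12 = 54079/13860
AP = 54079/13860 / 7 = 54079/97020

54079/97020


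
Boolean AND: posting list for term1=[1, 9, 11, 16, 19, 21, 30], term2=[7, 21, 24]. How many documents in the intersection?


Boolean AND: find intersection of posting lists
term1 docs: [1, 9, 11, 16, 19, 21, 30]
term2 docs: [7, 21, 24]
Intersection: [21]
|intersection| = 1

1
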